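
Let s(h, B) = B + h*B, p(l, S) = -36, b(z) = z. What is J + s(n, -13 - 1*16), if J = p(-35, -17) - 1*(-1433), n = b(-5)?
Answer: 1513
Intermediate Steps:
n = -5
s(h, B) = B + B*h
J = 1397 (J = -36 - 1*(-1433) = -36 + 1433 = 1397)
J + s(n, -13 - 1*16) = 1397 + (-13 - 1*16)*(1 - 5) = 1397 + (-13 - 16)*(-4) = 1397 - 29*(-4) = 1397 + 116 = 1513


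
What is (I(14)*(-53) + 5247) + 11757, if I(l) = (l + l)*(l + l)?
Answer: -24548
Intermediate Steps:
I(l) = 4*l² (I(l) = (2*l)*(2*l) = 4*l²)
(I(14)*(-53) + 5247) + 11757 = ((4*14²)*(-53) + 5247) + 11757 = ((4*196)*(-53) + 5247) + 11757 = (784*(-53) + 5247) + 11757 = (-41552 + 5247) + 11757 = -36305 + 11757 = -24548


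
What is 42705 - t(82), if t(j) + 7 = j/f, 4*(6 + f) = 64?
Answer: 213519/5 ≈ 42704.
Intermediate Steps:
f = 10 (f = -6 + (¼)*64 = -6 + 16 = 10)
t(j) = -7 + j/10
42705 - t(82) = 42705 - (-7 + (⅒)*82) = 42705 - (-7 + 41/5) = 42705 - 1*6/5 = 42705 - 6/5 = 213519/5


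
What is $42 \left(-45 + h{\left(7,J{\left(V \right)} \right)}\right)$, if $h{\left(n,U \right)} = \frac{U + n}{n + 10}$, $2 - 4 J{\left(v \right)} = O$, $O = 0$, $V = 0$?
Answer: $- \frac{31815}{17} \approx -1871.5$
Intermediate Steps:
$J{\left(v \right)} = \frac{1}{2}$ ($J{\left(v \right)} = \frac{1}{2} - 0 = \frac{1}{2} + 0 = \frac{1}{2}$)
$h{\left(n,U \right)} = \frac{U + n}{10 + n}$
$42 \left(-45 + h{\left(7,J{\left(V \right)} \right)}\right) = 42 \left(-45 + \frac{\frac{1}{2} + 7}{10 + 7}\right) = 42 \left(-45 + \frac{1}{17} \cdot \frac{15}{2}\right) = 42 \left(-45 + \frac{15}{34}\right) = 42 \left(- \frac{1515}{34}\right) = - \frac{31815}{17}$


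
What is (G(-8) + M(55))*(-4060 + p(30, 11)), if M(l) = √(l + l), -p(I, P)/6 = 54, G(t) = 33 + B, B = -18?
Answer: -65760 - 4384*√110 ≈ -1.1174e+5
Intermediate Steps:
G(t) = 15 (G(t) = 33 - 18 = 15)
p(I, P) = -324 (p(I, P) = -6*54 = -324)
M(l) = √2*√l (M(l) = √(2*l) = √2*√l)
(G(-8) + M(55))*(-4060 + p(30, 11)) = (15 + √2*√55)*(-4060 - 324) = (15 + √110)*(-4384) = -65760 - 4384*√110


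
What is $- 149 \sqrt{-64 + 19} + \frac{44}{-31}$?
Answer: $- \frac{44}{31} - 447 i \sqrt{5} \approx -1.4194 - 999.52 i$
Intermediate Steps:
$- 149 \sqrt{-64 + 19} + \frac{44}{-31} = - 149 \sqrt{-45} + 44 \left(- \frac{1}{31}\right) = - 149 \cdot 3 i \sqrt{5} - \frac{44}{31} = - 447 i \sqrt{5} - \frac{44}{31} = - \frac{44}{31} - 447 i \sqrt{5}$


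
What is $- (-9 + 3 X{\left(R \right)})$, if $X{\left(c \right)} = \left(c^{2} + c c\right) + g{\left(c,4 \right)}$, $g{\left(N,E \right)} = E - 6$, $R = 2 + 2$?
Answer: $-81$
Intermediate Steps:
$R = 4$
$g{\left(N,E \right)} = -6 + E$ ($g{\left(N,E \right)} = E - 6 = -6 + E$)
$X{\left(c \right)} = -2 + 2 c^{2}$ ($X{\left(c \right)} = \left(c^{2} + c c\right) + \left(-6 + 4\right) = \left(c^{2} + c^{2}\right) - 2 = 2 c^{2} - 2 = -2 + 2 c^{2}$)
$- (-9 + 3 X{\left(R \right)}) = - (-9 + 3 \left(-2 + 2 \cdot 4^{2}\right)) = - (-9 + 3 \left(-2 + 2 \cdot 16\right)) = - (-9 + 3 \left(-2 + 32\right)) = - (-9 + 3 \cdot 30) = - (-9 + 90) = \left(-1\right) 81 = -81$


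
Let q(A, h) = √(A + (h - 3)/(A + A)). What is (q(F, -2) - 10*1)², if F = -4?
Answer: 773/8 - 15*I*√6 ≈ 96.625 - 36.742*I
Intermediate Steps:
q(A, h) = √(A + (-3 + h)/(2*A)) (q(A, h) = √(A + (-3 + h)/((2*A))) = √(A + (-3 + h)*(1/(2*A))) = √(A + (-3 + h)/(2*A)))
(q(F, -2) - 10*1)² = (√2*√((-3 - 2 + 2*(-4)²)/(-4))/2 - 10*1)² = (√2*√(-(-3 - 2 + 2*16)/4)/2 - 10)² = (√2*√(-(-3 - 2 + 32)/4)/2 - 10)² = (√2*√(-¼*27)/2 - 10)² = (√2*√(-27/4)/2 - 10)² = (√2*(3*I*√3/2)/2 - 10)² = (3*I*√6/4 - 10)² = (-10 + 3*I*√6/4)²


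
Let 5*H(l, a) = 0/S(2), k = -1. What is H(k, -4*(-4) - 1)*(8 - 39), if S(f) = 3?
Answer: 0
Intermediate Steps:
H(l, a) = 0 (H(l, a) = (0/3)/5 = (0*(⅓))/5 = (⅕)*0 = 0)
H(k, -4*(-4) - 1)*(8 - 39) = 0*(8 - 39) = 0*(-31) = 0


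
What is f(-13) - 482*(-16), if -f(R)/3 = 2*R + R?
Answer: 7829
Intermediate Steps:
f(R) = -9*R (f(R) = -3*(2*R + R) = -9*R)
f(-13) - 482*(-16) = -9*(-13) - 482*(-16) = 117 + 7712 = 7829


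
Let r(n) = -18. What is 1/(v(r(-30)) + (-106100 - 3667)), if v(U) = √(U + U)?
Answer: -36589/4016264775 - 2*I/4016264775 ≈ -9.1102e-6 - 4.9797e-10*I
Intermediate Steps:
v(U) = √2*√U (v(U) = √(2*U) = √2*√U)
1/(v(r(-30)) + (-106100 - 3667)) = 1/(√2*√(-18) + (-106100 - 3667)) = 1/(√2*(3*I*√2) - 109767) = 1/(6*I - 109767) = 1/(-109767 + 6*I) = (-109767 - 6*I)/12048794325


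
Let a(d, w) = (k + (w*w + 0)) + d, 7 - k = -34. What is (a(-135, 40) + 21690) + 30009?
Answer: 53205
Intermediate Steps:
k = 41 (k = 7 - 1*(-34) = 7 + 34 = 41)
a(d, w) = 41 + d + w**2 (a(d, w) = (41 + (w*w + 0)) + d = (41 + (w**2 + 0)) + d = (41 + w**2) + d = 41 + d + w**2)
(a(-135, 40) + 21690) + 30009 = ((41 - 135 + 40**2) + 21690) + 30009 = ((41 - 135 + 1600) + 21690) + 30009 = (1506 + 21690) + 30009 = 23196 + 30009 = 53205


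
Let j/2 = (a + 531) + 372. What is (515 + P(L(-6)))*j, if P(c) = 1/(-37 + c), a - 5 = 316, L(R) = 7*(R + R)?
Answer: 152544672/121 ≈ 1.2607e+6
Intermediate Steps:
L(R) = 14*R (L(R) = 7*(2*R) = 14*R)
a = 321 (a = 5 + 316 = 321)
j = 2448 (j = 2*((321 + 531) + 372) = 2*(852 + 372) = 2*1224 = 2448)
(515 + P(L(-6)))*j = (515 + 1/(-37 + 14*(-6)))*2448 = (515 + 1/(-37 - 84))*2448 = (515 + 1/(-121))*2448 = (515 - 1/121)*2448 = (62314/121)*2448 = 152544672/121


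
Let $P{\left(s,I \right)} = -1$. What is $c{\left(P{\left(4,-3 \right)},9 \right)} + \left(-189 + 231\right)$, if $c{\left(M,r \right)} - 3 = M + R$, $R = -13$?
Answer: $31$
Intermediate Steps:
$c{\left(M,r \right)} = -10 + M$ ($c{\left(M,r \right)} = 3 + \left(M - 13\right) = 3 + \left(-13 + M\right) = -10 + M$)
$c{\left(P{\left(4,-3 \right)},9 \right)} + \left(-189 + 231\right) = \left(-10 - 1\right) + \left(-189 + 231\right) = -11 + 42 = 31$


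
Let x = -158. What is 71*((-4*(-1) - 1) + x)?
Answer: -11005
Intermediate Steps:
71*((-4*(-1) - 1) + x) = 71*((-4*(-1) - 1) - 158) = 71*((4 - 1) - 158) = 71*(3 - 158) = 71*(-155) = -11005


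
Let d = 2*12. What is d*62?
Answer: 1488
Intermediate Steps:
d = 24
d*62 = 24*62 = 1488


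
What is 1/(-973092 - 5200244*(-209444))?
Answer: 1/1292968185184 ≈ 7.7341e-13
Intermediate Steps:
1/(-973092 - 5200244*(-209444)) = -1/209444/(-6173336) = -1/6173336*(-1/209444) = 1/1292968185184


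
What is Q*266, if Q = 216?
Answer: 57456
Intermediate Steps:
Q*266 = 216*266 = 57456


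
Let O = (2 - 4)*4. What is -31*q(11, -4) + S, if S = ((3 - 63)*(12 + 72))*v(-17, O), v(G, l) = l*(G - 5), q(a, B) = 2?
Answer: -887102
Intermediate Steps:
O = -8 (O = -2*4 = -8)
v(G, l) = l*(-5 + G)
S = -887040 (S = ((3 - 63)*(12 + 72))*(-8*(-5 - 17)) = (-60*84)*(-8*(-22)) = -5040*176 = -887040)
-31*q(11, -4) + S = -31*2 - 887040 = -62 - 887040 = -887102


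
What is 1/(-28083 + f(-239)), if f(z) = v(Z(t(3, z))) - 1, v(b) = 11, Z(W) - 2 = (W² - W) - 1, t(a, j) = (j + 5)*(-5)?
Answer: -1/28073 ≈ -3.5621e-5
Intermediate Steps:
t(a, j) = -25 - 5*j (t(a, j) = (5 + j)*(-5) = -25 - 5*j)
Z(W) = 1 + W² - W (Z(W) = 2 + ((W² - W) - 1) = 2 + (-1 + W² - W) = 1 + W² - W)
f(z) = 10 (f(z) = 11 - 1 = 10)
1/(-28083 + f(-239)) = 1/(-28083 + 10) = 1/(-28073) = -1/28073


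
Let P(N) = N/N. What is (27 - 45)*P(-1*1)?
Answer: -18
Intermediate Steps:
P(N) = 1
(27 - 45)*P(-1*1) = (27 - 45)*1 = -18*1 = -18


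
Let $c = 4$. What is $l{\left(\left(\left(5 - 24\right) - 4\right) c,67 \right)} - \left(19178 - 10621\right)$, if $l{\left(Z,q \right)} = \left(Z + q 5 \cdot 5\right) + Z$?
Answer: $-7066$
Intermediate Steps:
$l{\left(Z,q \right)} = 2 Z + 25 q$ ($l{\left(Z,q \right)} = \left(Z + 5 q 5\right) + Z = \left(Z + 25 q\right) + Z = 2 Z + 25 q$)
$l{\left(\left(\left(5 - 24\right) - 4\right) c,67 \right)} - \left(19178 - 10621\right) = \left(2 \left(\left(5 - 24\right) - 4\right) 4 + 25 \cdot 67\right) - \left(19178 - 10621\right) = \left(2 \left(\left(5 - 24\right) - 4\right) 4 + 1675\right) - \left(19178 - 10621\right) = \left(2 \left(-19 - 4\right) 4 + 1675\right) - 8557 = \left(2 \left(\left(-23\right) 4\right) + 1675\right) - 8557 = \left(2 \left(-92\right) + 1675\right) - 8557 = \left(-184 + 1675\right) - 8557 = 1491 - 8557 = -7066$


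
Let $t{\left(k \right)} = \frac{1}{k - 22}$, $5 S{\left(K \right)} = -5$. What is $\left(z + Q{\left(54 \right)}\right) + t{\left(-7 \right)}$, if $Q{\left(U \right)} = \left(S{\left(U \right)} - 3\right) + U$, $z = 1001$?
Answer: $\frac{30478}{29} \approx 1051.0$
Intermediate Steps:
$S{\left(K \right)} = -1$ ($S{\left(K \right)} = \frac{1}{5} \left(-5\right) = -1$)
$t{\left(k \right)} = \frac{1}{-22 + k}$
$Q{\left(U \right)} = -4 + U$ ($Q{\left(U \right)} = \left(-1 - 3\right) + U = -4 + U$)
$\left(z + Q{\left(54 \right)}\right) + t{\left(-7 \right)} = \left(1001 + \left(-4 + 54\right)\right) + \frac{1}{-22 - 7} = \left(1001 + 50\right) + \frac{1}{-29} = 1051 - \frac{1}{29} = \frac{30478}{29}$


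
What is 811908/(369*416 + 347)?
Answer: 811908/153851 ≈ 5.2772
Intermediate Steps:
811908/(369*416 + 347) = 811908/(153504 + 347) = 811908/153851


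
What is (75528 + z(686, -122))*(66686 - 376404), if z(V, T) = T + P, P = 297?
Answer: -23446581754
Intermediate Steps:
z(V, T) = 297 + T (z(V, T) = T + 297 = 297 + T)
(75528 + z(686, -122))*(66686 - 376404) = (75528 + (297 - 122))*(66686 - 376404) = (75528 + 175)*(-309718) = 75703*(-309718) = -23446581754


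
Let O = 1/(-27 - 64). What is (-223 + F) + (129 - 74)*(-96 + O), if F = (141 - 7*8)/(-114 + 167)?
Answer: -26536149/4823 ≈ -5502.0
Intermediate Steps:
O = -1/91 (O = 1/(-91) = -1/91 ≈ -0.010989)
F = 85/53 (F = (141 - 56)/53 = 85*(1/53) = 85/53 ≈ 1.6038)
(-223 + F) + (129 - 74)*(-96 + O) = (-223 + 85/53) + (129 - 74)*(-96 - 1/91) = -11734/53 + 55*(-8737/91) = -11734/53 - 480535/91 = -26536149/4823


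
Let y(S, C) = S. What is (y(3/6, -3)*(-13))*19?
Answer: -247/2 ≈ -123.50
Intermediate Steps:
(y(3/6, -3)*(-13))*19 = ((3/6)*(-13))*19 = ((3*(⅙))*(-13))*19 = ((½)*(-13))*19 = -13/2*19 = -247/2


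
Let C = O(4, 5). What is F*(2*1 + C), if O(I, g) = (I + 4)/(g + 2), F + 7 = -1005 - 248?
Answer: -3960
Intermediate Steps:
F = -1260 (F = -7 + (-1005 - 248) = -7 - 1253 = -1260)
O(I, g) = (4 + I)/(2 + g)
C = 8/7 (C = (4 + 4)/(2 + 5) = 8/7 ≈ 1.1429)
F*(2*1 + C) = -1260*(2*1 + 8/7) = -1260*(2 + 8/7) = -1260*22/7 = -3960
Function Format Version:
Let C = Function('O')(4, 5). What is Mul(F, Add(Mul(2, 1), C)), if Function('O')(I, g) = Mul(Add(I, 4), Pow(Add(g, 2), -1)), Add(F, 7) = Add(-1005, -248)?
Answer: -3960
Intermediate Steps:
F = -1260 (F = Add(-7, Add(-1005, -248)) = Add(-7, -1253) = -1260)
Function('O')(I, g) = Mul(Pow(Add(2, g), -1), Add(4, I)) (Function('O')(I, g) = Mul(Add(4, I), Pow(Add(2, g), -1)) = Mul(Pow(Add(2, g), -1), Add(4, I)))
C = Rational(8, 7) (C = Mul(Pow(Add(2, 5), -1), Add(4, 4)) = Mul(Pow(7, -1), 8) = Mul(Rational(1, 7), 8) = Rational(8, 7) ≈ 1.1429)
Mul(F, Add(Mul(2, 1), C)) = Mul(-1260, Add(Mul(2, 1), Rational(8, 7))) = Mul(-1260, Add(2, Rational(8, 7))) = Mul(-1260, Rational(22, 7)) = -3960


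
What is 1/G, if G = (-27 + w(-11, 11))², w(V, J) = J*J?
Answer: 1/8836 ≈ 0.00011317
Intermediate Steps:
w(V, J) = J²
G = 8836 (G = (-27 + 11²)² = (-27 + 121)² = 94² = 8836)
1/G = 1/8836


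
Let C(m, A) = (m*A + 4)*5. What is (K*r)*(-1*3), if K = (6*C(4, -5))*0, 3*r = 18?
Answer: 0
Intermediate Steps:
r = 6 (r = (1/3)*18 = 6)
C(m, A) = 20 + 5*A*m (C(m, A) = (A*m + 4)*5 = (4 + A*m)*5 = 20 + 5*A*m)
K = 0 (K = (6*(20 + 5*(-5)*4))*0 = (6*(20 - 100))*0 = (6*(-80))*0 = -480*0 = 0)
(K*r)*(-1*3) = (0*6)*(-1*3) = 0*(-3) = 0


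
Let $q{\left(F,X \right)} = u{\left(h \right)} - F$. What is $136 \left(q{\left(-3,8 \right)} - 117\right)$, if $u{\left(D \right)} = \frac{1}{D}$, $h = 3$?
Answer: $- \frac{46376}{3} \approx -15459.0$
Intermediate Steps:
$q{\left(F,X \right)} = \frac{1}{3} - F$
$136 \left(q{\left(-3,8 \right)} - 117\right) = 136 \left(\left(\frac{1}{3} - -3\right) - 117\right) = 136 \left(\left(\frac{1}{3} + 3\right) - 117\right) = 136 \left(\frac{10}{3} - 117\right) = 136 \left(- \frac{341}{3}\right) = - \frac{46376}{3}$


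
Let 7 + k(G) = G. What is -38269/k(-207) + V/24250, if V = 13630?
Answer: 93094007/518950 ≈ 179.39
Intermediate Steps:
k(G) = -7 + G
-38269/k(-207) + V/24250 = -38269/(-7 - 207) + 13630/24250 = -38269/(-214) + 13630*(1/24250) = -38269*(-1/214) + 1363/2425 = 38269/214 + 1363/2425 = 93094007/518950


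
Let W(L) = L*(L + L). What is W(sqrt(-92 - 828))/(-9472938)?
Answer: 920/4736469 ≈ 0.00019424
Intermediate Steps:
W(L) = 2*L**2 (W(L) = L*(2*L) = 2*L**2)
W(sqrt(-92 - 828))/(-9472938) = (2*(sqrt(-92 - 828))**2)/(-9472938) = (2*(sqrt(-920))**2)*(-1/9472938) = (2*(2*I*sqrt(230))**2)*(-1/9472938) = (2*(-920))*(-1/9472938) = -1840*(-1/9472938) = 920/4736469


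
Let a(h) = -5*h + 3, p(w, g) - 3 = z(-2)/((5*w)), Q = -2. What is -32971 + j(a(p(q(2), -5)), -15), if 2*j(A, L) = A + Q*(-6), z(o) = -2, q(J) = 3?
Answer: -98912/3 ≈ -32971.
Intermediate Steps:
p(w, g) = 3 - 2/(5*w) (p(w, g) = 3 - 2*1/(5*w) = 3 - 2/(5*w))
a(h) = 3 - 5*h
j(A, L) = 6 + A/2 (j(A, L) = (A - 2*(-6))/2 = (A + 12)/2 = (12 + A)/2 = 6 + A/2)
-32971 + j(a(p(q(2), -5)), -15) = -32971 + (6 + (3 - 5*(3 - ⅖/3))/2) = -32971 + (6 + (3 - 5*(3 - ⅖*⅓))/2) = -32971 + (6 + (3 - 5*(3 - 2/15))/2) = -32971 + (6 + (3 - 5*43/15)/2) = -32971 + (6 + (3 - 43/3)/2) = -32971 + (6 + (½)*(-34/3)) = -32971 + (6 - 17/3) = -32971 + ⅓ = -98912/3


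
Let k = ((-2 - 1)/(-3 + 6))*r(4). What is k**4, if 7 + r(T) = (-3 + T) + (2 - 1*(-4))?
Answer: 0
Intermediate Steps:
r(T) = -4 + T (r(T) = -7 + ((-3 + T) + (2 - 1*(-4))) = -7 + ((-3 + T) + (2 + 4)) = -7 + ((-3 + T) + 6) = -7 + (3 + T) = -4 + T)
k = 0 (k = ((-2 - 1)/(-3 + 6))*(-4 + 4) = -3/3*0 = -3*1/3*0 = -1*0 = 0)
k**4 = 0**4 = 0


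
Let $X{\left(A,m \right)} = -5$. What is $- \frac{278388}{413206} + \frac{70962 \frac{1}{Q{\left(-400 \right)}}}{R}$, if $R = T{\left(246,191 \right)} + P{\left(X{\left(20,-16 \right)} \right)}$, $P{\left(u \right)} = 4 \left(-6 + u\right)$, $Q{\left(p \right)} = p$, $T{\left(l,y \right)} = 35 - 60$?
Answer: $\frac{1803201281}{950373800} \approx 1.8974$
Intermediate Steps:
$T{\left(l,y \right)} = -25$
$P{\left(u \right)} = -24 + 4 u$
$R = -69$ ($R = -25 + \left(-24 + 4 \left(-5\right)\right) = -25 - 44 = -69$)
$- \frac{278388}{413206} + \frac{70962 \frac{1}{Q{\left(-400 \right)}}}{R} = - \frac{278388}{413206} + \frac{70962 \frac{1}{-400}}{-69} = \left(-278388\right) \frac{1}{413206} + 70962 \left(- \frac{1}{400}\right) \left(- \frac{1}{69}\right) = - \frac{139194}{206603} - - \frac{11827}{4600} = - \frac{139194}{206603} + \frac{11827}{4600} = \frac{1803201281}{950373800}$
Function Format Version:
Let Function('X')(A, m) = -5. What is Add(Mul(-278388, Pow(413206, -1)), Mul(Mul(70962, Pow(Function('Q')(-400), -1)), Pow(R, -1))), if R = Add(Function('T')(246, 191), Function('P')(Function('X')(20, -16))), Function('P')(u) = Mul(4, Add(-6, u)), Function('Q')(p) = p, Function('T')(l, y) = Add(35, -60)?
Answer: Rational(1803201281, 950373800) ≈ 1.8974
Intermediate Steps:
Function('T')(l, y) = -25
Function('P')(u) = Add(-24, Mul(4, u))
R = -69 (R = Add(-25, Add(-24, Mul(4, -5))) = Add(-25, Add(-24, -20)) = Add(-25, -44) = -69)
Add(Mul(-278388, Pow(413206, -1)), Mul(Mul(70962, Pow(Function('Q')(-400), -1)), Pow(R, -1))) = Add(Mul(-278388, Pow(413206, -1)), Mul(Mul(70962, Pow(-400, -1)), Pow(-69, -1))) = Add(Mul(-278388, Rational(1, 413206)), Mul(Mul(70962, Rational(-1, 400)), Rational(-1, 69))) = Add(Rational(-139194, 206603), Mul(Rational(-35481, 200), Rational(-1, 69))) = Add(Rational(-139194, 206603), Rational(11827, 4600)) = Rational(1803201281, 950373800)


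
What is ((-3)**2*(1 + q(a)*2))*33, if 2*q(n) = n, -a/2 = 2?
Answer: -891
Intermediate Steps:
a = -4 (a = -2*2 = -4)
q(n) = n/2
((-3)**2*(1 + q(a)*2))*33 = ((-3)**2*(1 + ((1/2)*(-4))*2))*33 = (9*(1 - 2*2))*33 = (9*(1 - 4))*33 = (9*(-3))*33 = -27*33 = -891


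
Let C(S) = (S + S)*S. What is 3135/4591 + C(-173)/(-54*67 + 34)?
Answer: -131786119/8227072 ≈ -16.019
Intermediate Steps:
C(S) = 2*S² (C(S) = (2*S)*S = 2*S²)
3135/4591 + C(-173)/(-54*67 + 34) = 3135/4591 + (2*(-173)²)/(-54*67 + 34) = 3135*(1/4591) + (2*29929)/(-3618 + 34) = 3135/4591 + 59858/(-3584) = 3135/4591 + 59858*(-1/3584) = 3135/4591 - 29929/1792 = -131786119/8227072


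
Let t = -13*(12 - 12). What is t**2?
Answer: 0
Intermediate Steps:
t = 0 (t = -13*0 = 0)
t**2 = 0**2 = 0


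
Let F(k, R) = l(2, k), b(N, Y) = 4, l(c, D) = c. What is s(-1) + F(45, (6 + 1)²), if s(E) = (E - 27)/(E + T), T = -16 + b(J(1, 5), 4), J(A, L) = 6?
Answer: 54/13 ≈ 4.1538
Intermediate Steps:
F(k, R) = 2
T = -12 (T = -16 + 4 = -12)
s(E) = (-27 + E)/(-12 + E) (s(E) = (E - 27)/(E - 12) = (-27 + E)/(-12 + E))
s(-1) + F(45, (6 + 1)²) = (-27 - 1)/(-12 - 1) + 2 = -28/(-13) + 2 = -1/13*(-28) + 2 = 28/13 + 2 = 54/13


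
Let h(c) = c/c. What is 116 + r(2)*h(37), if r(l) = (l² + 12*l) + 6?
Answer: 150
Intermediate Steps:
r(l) = 6 + l² + 12*l
h(c) = 1
116 + r(2)*h(37) = 116 + (6 + 2² + 12*2)*1 = 116 + (6 + 4 + 24)*1 = 116 + 34*1 = 116 + 34 = 150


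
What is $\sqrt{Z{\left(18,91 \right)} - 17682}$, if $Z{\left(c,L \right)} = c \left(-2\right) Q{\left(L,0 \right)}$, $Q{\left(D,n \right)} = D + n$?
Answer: $i \sqrt{20958} \approx 144.77 i$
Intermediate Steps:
$Z{\left(c,L \right)} = - 2 L c$ ($Z{\left(c,L \right)} = c \left(-2\right) \left(L + 0\right) = - 2 c L = - 2 L c$)
$\sqrt{Z{\left(18,91 \right)} - 17682} = \sqrt{\left(-2\right) 91 \cdot 18 - 17682} = \sqrt{-3276 - 17682} = \sqrt{-20958} = i \sqrt{20958}$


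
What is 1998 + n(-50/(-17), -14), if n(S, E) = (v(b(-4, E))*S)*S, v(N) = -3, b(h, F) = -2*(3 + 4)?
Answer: 569922/289 ≈ 1972.0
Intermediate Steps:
b(h, F) = -14 (b(h, F) = -2*7 = -14)
n(S, E) = -3*S**2 (n(S, E) = (-3*S)*S = -3*S**2)
1998 + n(-50/(-17), -14) = 1998 - 3*(-50/(-17))**2 = 1998 - 3*(-50*(-1/17))**2 = 1998 - 3*(50/17)**2 = 1998 - 3*2500/289 = 1998 - 7500/289 = 569922/289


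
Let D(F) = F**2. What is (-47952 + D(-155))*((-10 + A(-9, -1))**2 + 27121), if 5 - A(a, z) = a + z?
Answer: -649522342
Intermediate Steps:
A(a, z) = 5 - a - z (A(a, z) = 5 - (a + z) = 5 + (-a - z) = 5 - a - z)
(-47952 + D(-155))*((-10 + A(-9, -1))**2 + 27121) = (-47952 + (-155)**2)*((-10 + (5 - 1*(-9) - 1*(-1)))**2 + 27121) = (-47952 + 24025)*((-10 + (5 + 9 + 1))**2 + 27121) = -23927*((-10 + 15)**2 + 27121) = -23927*(5**2 + 27121) = -23927*(25 + 27121) = -23927*27146 = -649522342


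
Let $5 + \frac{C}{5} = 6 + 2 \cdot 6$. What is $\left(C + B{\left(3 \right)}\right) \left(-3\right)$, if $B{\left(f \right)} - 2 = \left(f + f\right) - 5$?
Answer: $-204$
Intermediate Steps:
$B{\left(f \right)} = -3 + 2 f$ ($B{\left(f \right)} = 2 + \left(\left(f + f\right) - 5\right) = 2 + \left(2 f - 5\right) = 2 + \left(-5 + 2 f\right) = -3 + 2 f$)
$C = 65$ ($C = -25 + 5 \left(6 + 2 \cdot 6\right) = -25 + 5 \left(6 + 12\right) = -25 + 5 \cdot 18 = -25 + 90 = 65$)
$\left(C + B{\left(3 \right)}\right) \left(-3\right) = \left(65 + \left(-3 + 2 \cdot 3\right)\right) \left(-3\right) = \left(65 + \left(-3 + 6\right)\right) \left(-3\right) = \left(65 + 3\right) \left(-3\right) = 68 \left(-3\right) = -204$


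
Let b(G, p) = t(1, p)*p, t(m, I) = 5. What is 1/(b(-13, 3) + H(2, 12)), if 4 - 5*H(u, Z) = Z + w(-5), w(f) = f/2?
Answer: 10/139 ≈ 0.071942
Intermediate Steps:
w(f) = f/2 (w(f) = f*(½) = f/2)
H(u, Z) = 13/10 - Z/5 (H(u, Z) = ⅘ - (Z + (½)*(-5))/5 = ⅘ - (Z - 5/2)/5 = ⅘ - (-5/2 + Z)/5 = ⅘ + (½ - Z/5) = 13/10 - Z/5)
b(G, p) = 5*p
1/(b(-13, 3) + H(2, 12)) = 1/(5*3 + (13/10 - ⅕*12)) = 1/(15 + (13/10 - 12/5)) = 1/(15 - 11/10) = 1/(139/10) = 10/139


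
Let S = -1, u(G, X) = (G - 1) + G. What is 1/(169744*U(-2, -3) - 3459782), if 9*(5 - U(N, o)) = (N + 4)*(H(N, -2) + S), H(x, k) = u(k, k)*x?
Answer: -1/2950550 ≈ -3.3892e-7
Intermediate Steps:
u(G, X) = -1 + 2*G (u(G, X) = (-1 + G) + G = -1 + 2*G)
H(x, k) = x*(-1 + 2*k) (H(x, k) = (-1 + 2*k)*x = x*(-1 + 2*k))
U(N, o) = 5 - (-1 - 5*N)*(4 + N)/9 (U(N, o) = 5 - (N + 4)*(N*(-1 + 2*(-2)) - 1)/9 = 5 - (4 + N)*(N*(-1 - 4) - 1)/9 = 5 - (4 + N)*(N*(-5) - 1)/9 = 5 - (4 + N)*(-5*N - 1)/9 = 5 - (4 + N)*(-1 - 5*N)/9 = 5 - (-1 - 5*N)*(4 + N)/9)
1/(169744*U(-2, -3) - 3459782) = 1/(169744*(49/9 + (5/9)*(-2)² + (7/3)*(-2)) - 3459782) = 1/(169744*(49/9 + (5/9)*4 - 14/3) - 3459782) = 1/(169744*(49/9 + 20/9 - 14/3) - 3459782) = 1/(169744*3 - 3459782) = 1/(509232 - 3459782) = 1/(-2950550) = -1/2950550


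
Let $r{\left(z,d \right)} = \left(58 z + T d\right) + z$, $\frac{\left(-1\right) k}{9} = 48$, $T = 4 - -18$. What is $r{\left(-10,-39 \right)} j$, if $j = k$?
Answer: $625536$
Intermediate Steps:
$T = 22$ ($T = 4 + 18 = 22$)
$k = -432$ ($k = \left(-9\right) 48 = -432$)
$j = -432$
$r{\left(z,d \right)} = 22 d + 59 z$ ($r{\left(z,d \right)} = \left(58 z + 22 d\right) + z = \left(22 d + 58 z\right) + z = 22 d + 59 z$)
$r{\left(-10,-39 \right)} j = \left(22 \left(-39\right) + 59 \left(-10\right)\right) \left(-432\right) = \left(-858 - 590\right) \left(-432\right) = \left(-1448\right) \left(-432\right) = 625536$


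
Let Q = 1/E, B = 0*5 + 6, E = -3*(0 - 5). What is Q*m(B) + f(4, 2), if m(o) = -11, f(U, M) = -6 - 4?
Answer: -161/15 ≈ -10.733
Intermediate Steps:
E = 15 (E = -3*(-5) = 15)
B = 6 (B = 0 + 6 = 6)
f(U, M) = -10
Q = 1/15 ≈ 0.066667
Q*m(B) + f(4, 2) = (1/15)*(-11) - 10 = -11/15 - 10 = -161/15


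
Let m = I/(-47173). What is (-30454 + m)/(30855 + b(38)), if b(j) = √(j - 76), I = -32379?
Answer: -44325495799365/44910161334899 + 1436574163*I*√38/44910161334899 ≈ -0.98698 + 0.00019719*I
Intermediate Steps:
b(j) = √(-76 + j)
m = 32379/47173 (m = -32379/(-47173) = -32379*(-1/47173) = 32379/47173 ≈ 0.68639)
(-30454 + m)/(30855 + b(38)) = (-30454 + 32379/47173)/(30855 + √(-76 + 38)) = -1436574163/(47173*(30855 + √(-38))) = -1436574163/(47173*(30855 + I*√38))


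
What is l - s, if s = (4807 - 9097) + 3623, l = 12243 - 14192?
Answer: -1282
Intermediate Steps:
l = -1949
s = -667 (s = -4290 + 3623 = -667)
l - s = -1949 - 1*(-667) = -1949 + 667 = -1282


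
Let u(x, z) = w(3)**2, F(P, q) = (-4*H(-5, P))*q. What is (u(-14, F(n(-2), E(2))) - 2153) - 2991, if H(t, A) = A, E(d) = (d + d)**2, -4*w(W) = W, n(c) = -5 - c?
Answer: -82295/16 ≈ -5143.4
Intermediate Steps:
w(W) = -W/4
E(d) = 4*d**2 (E(d) = (2*d)**2 = 4*d**2)
F(P, q) = -4*P*q (F(P, q) = (-4*P)*q = -4*P*q)
u(x, z) = 9/16 (u(x, z) = (-1/4*3)**2 = (-3/4)**2 = 9/16)
(u(-14, F(n(-2), E(2))) - 2153) - 2991 = (9/16 - 2153) - 2991 = -34439/16 - 2991 = -82295/16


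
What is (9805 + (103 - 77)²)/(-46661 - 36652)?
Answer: -10481/83313 ≈ -0.12580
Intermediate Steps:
(9805 + (103 - 77)²)/(-46661 - 36652) = (9805 + 26²)/(-83313) = (9805 + 676)*(-1/83313) = 10481*(-1/83313) = -10481/83313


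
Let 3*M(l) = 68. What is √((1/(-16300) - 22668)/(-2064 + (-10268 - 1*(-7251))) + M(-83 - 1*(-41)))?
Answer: √16746874887424227/24846090 ≈ 5.2085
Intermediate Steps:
M(l) = 68/3 (M(l) = (⅓)*68 = 68/3)
√((1/(-16300) - 22668)/(-2064 + (-10268 - 1*(-7251))) + M(-83 - 1*(-41))) = √((1/(-16300) - 22668)/(-2064 + (-10268 - 1*(-7251))) + 68/3) = √((-1/16300 - 22668)/(-2064 + (-10268 + 7251)) + 68/3) = √(-369488401/(16300*(-2064 - 3017)) + 68/3) = √(-369488401/16300/(-5081) + 68/3) = √(-369488401/16300*(-1/5081) + 68/3) = √(369488401/82820300 + 68/3) = √(6740245603/248460900) = √16746874887424227/24846090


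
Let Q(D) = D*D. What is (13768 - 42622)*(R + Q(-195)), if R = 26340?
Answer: -1857187710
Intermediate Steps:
Q(D) = D**2
(13768 - 42622)*(R + Q(-195)) = (13768 - 42622)*(26340 + (-195)**2) = -28854*(26340 + 38025) = -28854*64365 = -1857187710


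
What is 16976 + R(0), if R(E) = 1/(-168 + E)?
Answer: 2851967/168 ≈ 16976.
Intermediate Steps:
16976 + R(0) = 16976 + 1/(-168 + 0) = 16976 + 1/(-168) = 16976 - 1/168 = 2851967/168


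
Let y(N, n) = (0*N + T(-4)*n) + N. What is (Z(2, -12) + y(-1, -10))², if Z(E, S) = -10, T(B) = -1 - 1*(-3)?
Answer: 961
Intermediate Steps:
T(B) = 2 (T(B) = -1 + 3 = 2)
y(N, n) = N + 2*n (y(N, n) = (0*N + 2*n) + N = (0 + 2*n) + N = 2*n + N = N + 2*n)
(Z(2, -12) + y(-1, -10))² = (-10 + (-1 + 2*(-10)))² = (-10 + (-1 - 20))² = (-10 - 21)² = (-31)² = 961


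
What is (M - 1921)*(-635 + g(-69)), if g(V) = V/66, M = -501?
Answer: 16945523/11 ≈ 1.5405e+6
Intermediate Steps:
g(V) = V/66 (g(V) = V*(1/66) = V/66)
(M - 1921)*(-635 + g(-69)) = (-501 - 1921)*(-635 + (1/66)*(-69)) = -2422*(-635 - 23/22) = -2422*(-13993/22) = 16945523/11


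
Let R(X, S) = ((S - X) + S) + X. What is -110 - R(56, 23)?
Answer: -156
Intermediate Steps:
R(X, S) = 2*S (R(X, S) = (-X + 2*S) + X = 2*S)
-110 - R(56, 23) = -110 - 2*23 = -110 - 1*46 = -110 - 46 = -156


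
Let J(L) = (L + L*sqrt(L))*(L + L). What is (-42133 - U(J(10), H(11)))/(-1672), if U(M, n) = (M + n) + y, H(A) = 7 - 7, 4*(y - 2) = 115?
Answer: 15405/608 + 25*sqrt(10)/209 ≈ 25.715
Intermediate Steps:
y = 123/4 (y = 2 + (1/4)*115 = 2 + 115/4 = 123/4 ≈ 30.750)
H(A) = 0
J(L) = 2*L*(L + L**(3/2)) (J(L) = (L + L**(3/2))*(2*L) = 2*L*(L + L**(3/2)))
U(M, n) = 123/4 + M + n (U(M, n) = (M + n) + 123/4 = 123/4 + M + n)
(-42133 - U(J(10), H(11)))/(-1672) = (-42133 - (123/4 + (2*10**2 + 2*10**(5/2)) + 0))/(-1672) = (-42133 - (123/4 + (2*100 + 2*(100*sqrt(10))) + 0))*(-1/1672) = (-42133 - (123/4 + (200 + 200*sqrt(10)) + 0))*(-1/1672) = (-42133 - (923/4 + 200*sqrt(10)))*(-1/1672) = (-42133 + (-923/4 - 200*sqrt(10)))*(-1/1672) = (-169455/4 - 200*sqrt(10))*(-1/1672) = 15405/608 + 25*sqrt(10)/209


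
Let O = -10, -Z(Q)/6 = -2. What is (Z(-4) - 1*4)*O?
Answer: -80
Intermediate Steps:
Z(Q) = 12 (Z(Q) = -6*(-2) = 12)
(Z(-4) - 1*4)*O = (12 - 1*4)*(-10) = (12 - 4)*(-10) = 8*(-10) = -80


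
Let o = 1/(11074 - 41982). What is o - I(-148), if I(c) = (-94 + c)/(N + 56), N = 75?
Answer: 7479605/4048948 ≈ 1.8473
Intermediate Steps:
I(c) = -94/131 + c/131 (I(c) = (-94 + c)/(75 + 56) = (-94 + c)/131 = (-94 + c)*(1/131) = -94/131 + c/131)
o = -1/30908 (o = 1/(-30908) = -1/30908 ≈ -3.2354e-5)
o - I(-148) = -1/30908 - (-94/131 + (1/131)*(-148)) = -1/30908 - (-94/131 - 148/131) = -1/30908 - 1*(-242/131) = -1/30908 + 242/131 = 7479605/4048948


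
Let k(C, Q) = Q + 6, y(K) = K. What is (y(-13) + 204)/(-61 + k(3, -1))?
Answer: -191/56 ≈ -3.4107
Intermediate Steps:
k(C, Q) = 6 + Q
(y(-13) + 204)/(-61 + k(3, -1)) = (-13 + 204)/(-61 + (6 - 1)) = 191/(-61 + 5) = 191/(-56) = 191*(-1/56) = -191/56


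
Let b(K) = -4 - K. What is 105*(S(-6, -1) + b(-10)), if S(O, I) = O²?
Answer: 4410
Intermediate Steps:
105*(S(-6, -1) + b(-10)) = 105*((-6)² + (-4 - 1*(-10))) = 105*(36 + (-4 + 10)) = 105*(36 + 6) = 105*42 = 4410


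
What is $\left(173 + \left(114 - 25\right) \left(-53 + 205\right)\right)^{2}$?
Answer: $187717401$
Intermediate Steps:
$\left(173 + \left(114 - 25\right) \left(-53 + 205\right)\right)^{2} = \left(173 + 89 \cdot 152\right)^{2} = \left(173 + 13528\right)^{2} = 13701^{2} = 187717401$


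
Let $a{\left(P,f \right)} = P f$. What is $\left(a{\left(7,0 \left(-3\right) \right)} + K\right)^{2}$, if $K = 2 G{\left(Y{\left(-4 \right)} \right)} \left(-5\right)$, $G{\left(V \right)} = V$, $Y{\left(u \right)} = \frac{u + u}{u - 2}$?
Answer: $\frac{1600}{9} \approx 177.78$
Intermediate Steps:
$Y{\left(u \right)} = \frac{2 u}{-2 + u}$
$K = - \frac{40}{3}$ ($K = 2 \cdot 2 \left(-4\right) \frac{1}{-2 - 4} \left(-5\right) = 2 \cdot 2 \left(-4\right) \frac{1}{-6} \left(-5\right) = 2 \cdot 2 \left(-4\right) \left(- \frac{1}{6}\right) \left(-5\right) = 2 \cdot \frac{4}{3} \left(-5\right) = \frac{8}{3} \left(-5\right) = - \frac{40}{3} \approx -13.333$)
$\left(a{\left(7,0 \left(-3\right) \right)} + K\right)^{2} = \left(7 \cdot 0 \left(-3\right) - \frac{40}{3}\right)^{2} = \left(7 \cdot 0 - \frac{40}{3}\right)^{2} = \left(0 - \frac{40}{3}\right)^{2} = \left(- \frac{40}{3}\right)^{2} = \frac{1600}{9}$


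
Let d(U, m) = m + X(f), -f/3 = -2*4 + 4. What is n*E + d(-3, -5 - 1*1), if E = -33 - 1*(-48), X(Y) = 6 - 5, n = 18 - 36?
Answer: -275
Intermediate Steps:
n = -18
f = 12 (f = -3*(-2*4 + 4) = -3*(-8 + 4) = -3*(-4) = 12)
X(Y) = 1
E = 15 (E = -33 + 48 = 15)
d(U, m) = 1 + m (d(U, m) = m + 1 = 1 + m)
n*E + d(-3, -5 - 1*1) = -18*15 + (1 + (-5 - 1*1)) = -270 + (1 + (-5 - 1)) = -270 + (1 - 6) = -270 - 5 = -275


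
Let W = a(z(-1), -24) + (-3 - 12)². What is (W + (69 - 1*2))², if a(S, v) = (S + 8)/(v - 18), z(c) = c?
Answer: 3066001/36 ≈ 85167.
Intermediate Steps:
a(S, v) = (8 + S)/(-18 + v)
W = 1349/6 (W = (8 - 1)/(-18 - 24) + (-3 - 12)² = 7/(-42) + (-15)² = -1/42*7 + 225 = -⅙ + 225 = 1349/6 ≈ 224.83)
(W + (69 - 1*2))² = (1349/6 + (69 - 1*2))² = (1349/6 + (69 - 2))² = (1349/6 + 67)² = (1751/6)² = 3066001/36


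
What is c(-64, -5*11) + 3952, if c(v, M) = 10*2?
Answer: 3972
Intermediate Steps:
c(v, M) = 20
c(-64, -5*11) + 3952 = 20 + 3952 = 3972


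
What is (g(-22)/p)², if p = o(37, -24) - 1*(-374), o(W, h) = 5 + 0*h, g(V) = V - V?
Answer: 0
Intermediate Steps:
g(V) = 0
o(W, h) = 5 (o(W, h) = 5 + 0 = 5)
p = 379 (p = 5 - 1*(-374) = 5 + 374 = 379)
(g(-22)/p)² = (0/379)² = (0*(1/379))² = 0² = 0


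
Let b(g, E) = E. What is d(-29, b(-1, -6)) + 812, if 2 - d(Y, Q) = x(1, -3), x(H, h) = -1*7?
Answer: 821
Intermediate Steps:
x(H, h) = -7
d(Y, Q) = 9 (d(Y, Q) = 2 - 1*(-7) = 2 + 7 = 9)
d(-29, b(-1, -6)) + 812 = 9 + 812 = 821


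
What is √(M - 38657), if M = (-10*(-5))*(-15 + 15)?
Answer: I*√38657 ≈ 196.61*I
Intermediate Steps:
M = 0 (M = 50*0 = 0)
√(M - 38657) = √(0 - 38657) = √(-38657) = I*√38657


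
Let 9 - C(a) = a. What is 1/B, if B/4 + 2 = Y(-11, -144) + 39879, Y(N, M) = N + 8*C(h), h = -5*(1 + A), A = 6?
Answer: 1/160872 ≈ 6.2161e-6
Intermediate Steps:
h = -35 (h = -5*(1 + 6) = -5*7 = -35)
C(a) = 9 - a
Y(N, M) = 352 + N (Y(N, M) = N + 8*(9 - 1*(-35)) = N + 8*(9 + 35) = N + 8*44 = N + 352 = 352 + N)
B = 160872 (B = -8 + 4*((352 - 11) + 39879) = -8 + 4*(341 + 39879) = -8 + 4*40220 = -8 + 160880 = 160872)
1/B = 1/160872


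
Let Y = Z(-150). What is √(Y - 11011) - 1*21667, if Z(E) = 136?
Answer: -21667 + 5*I*√435 ≈ -21667.0 + 104.28*I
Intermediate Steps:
Y = 136
√(Y - 11011) - 1*21667 = √(136 - 11011) - 1*21667 = √(-10875) - 21667 = 5*I*√435 - 21667 = -21667 + 5*I*√435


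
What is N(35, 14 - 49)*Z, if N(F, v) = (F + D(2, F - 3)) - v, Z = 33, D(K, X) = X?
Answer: 3366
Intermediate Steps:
N(F, v) = -3 - v + 2*F (N(F, v) = (F + (F - 3)) - v = (F + (-3 + F)) - v = (-3 + 2*F) - v = -3 - v + 2*F)
N(35, 14 - 49)*Z = (-3 - (14 - 49) + 2*35)*33 = (-3 - 1*(-35) + 70)*33 = (-3 + 35 + 70)*33 = 102*33 = 3366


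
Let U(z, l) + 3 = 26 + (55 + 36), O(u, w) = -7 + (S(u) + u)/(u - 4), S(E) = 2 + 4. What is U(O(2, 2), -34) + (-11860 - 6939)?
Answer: -18685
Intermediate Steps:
S(E) = 6
O(u, w) = -7 + (6 + u)/(-4 + u) (O(u, w) = -7 + (6 + u)/(u - 4) = -7 + (6 + u)/(-4 + u))
U(z, l) = 114 (U(z, l) = -3 + (26 + (55 + 36)) = -3 + (26 + 91) = -3 + 117 = 114)
U(O(2, 2), -34) + (-11860 - 6939) = 114 + (-11860 - 6939) = 114 - 18799 = -18685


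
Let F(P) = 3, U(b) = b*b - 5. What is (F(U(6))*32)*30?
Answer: 2880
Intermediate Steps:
U(b) = -5 + b² (U(b) = b² - 5 = -5 + b²)
(F(U(6))*32)*30 = (3*32)*30 = 96*30 = 2880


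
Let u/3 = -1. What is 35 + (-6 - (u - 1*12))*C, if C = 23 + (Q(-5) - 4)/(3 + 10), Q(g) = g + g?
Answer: 3020/13 ≈ 232.31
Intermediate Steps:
Q(g) = 2*g
u = -3 (u = 3*(-1) = -3)
C = 285/13 (C = 23 + (2*(-5) - 4)/(3 + 10) = 23 + (-10 - 4)/13 = 23 - 14*1/13 = 23 - 14/13 = 285/13 ≈ 21.923)
35 + (-6 - (u - 1*12))*C = 35 + (-6 - (-3 - 1*12))*(285/13) = 35 + (-6 - (-3 - 12))*(285/13) = 35 + (-6 - 1*(-15))*(285/13) = 35 + (-6 + 15)*(285/13) = 35 + 9*(285/13) = 35 + 2565/13 = 3020/13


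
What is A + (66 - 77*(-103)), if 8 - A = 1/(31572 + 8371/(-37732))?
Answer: 9536086957933/1191266333 ≈ 8005.0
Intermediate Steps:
A = 9530092932/1191266333 (A = 8 - 1/(31572 + 8371/(-37732)) = 8 - 1/(31572 + 8371*(-1/37732)) = 8 - 1/(31572 - 8371/37732) = 8 - 1/1191266333/37732 = 8 - 1*37732/1191266333 = 8 - 37732/1191266333 = 9530092932/1191266333 ≈ 8.0000)
A + (66 - 77*(-103)) = 9530092932/1191266333 + (66 - 77*(-103)) = 9530092932/1191266333 + (66 + 7931) = 9530092932/1191266333 + 7997 = 9536086957933/1191266333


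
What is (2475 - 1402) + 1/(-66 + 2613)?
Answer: 2732932/2547 ≈ 1073.0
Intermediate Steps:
(2475 - 1402) + 1/(-66 + 2613) = 1073 + 1/2547 = 2732932/2547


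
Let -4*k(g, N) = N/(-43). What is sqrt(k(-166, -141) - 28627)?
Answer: I*sqrt(211731355)/86 ≈ 169.2*I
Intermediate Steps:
k(g, N) = N/172 (k(g, N) = -N/(4*(-43)) = -N*(-1)/(4*43) = -(-1)*N/172 = N/172)
sqrt(k(-166, -141) - 28627) = sqrt((1/172)*(-141) - 28627) = sqrt(-141/172 - 28627) = sqrt(-4923985/172) = I*sqrt(211731355)/86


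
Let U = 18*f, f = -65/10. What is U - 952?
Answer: -1069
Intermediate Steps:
f = -13/2 (f = -65*⅒ = -13/2 ≈ -6.5000)
U = -117 (U = 18*(-13/2) = -117)
U - 952 = -117 - 952 = -1069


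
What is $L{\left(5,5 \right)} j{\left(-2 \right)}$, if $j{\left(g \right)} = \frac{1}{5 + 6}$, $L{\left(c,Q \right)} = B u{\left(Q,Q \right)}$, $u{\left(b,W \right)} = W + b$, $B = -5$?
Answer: $- \frac{50}{11} \approx -4.5455$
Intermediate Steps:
$L{\left(c,Q \right)} = - 10 Q$ ($L{\left(c,Q \right)} = - 5 \left(Q + Q\right) = - 5 \cdot 2 Q = - 10 Q$)
$j{\left(g \right)} = \frac{1}{11}$
$L{\left(5,5 \right)} j{\left(-2 \right)} = \left(-10\right) 5 \cdot \frac{1}{11} = \left(-50\right) \frac{1}{11} = - \frac{50}{11}$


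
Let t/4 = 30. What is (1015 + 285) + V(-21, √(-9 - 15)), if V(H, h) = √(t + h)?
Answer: 1300 + √(120 + 2*I*√6) ≈ 1311.0 + 0.22356*I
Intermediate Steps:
t = 120 (t = 4*30 = 120)
V(H, h) = √(120 + h)
(1015 + 285) + V(-21, √(-9 - 15)) = (1015 + 285) + √(120 + √(-9 - 15)) = 1300 + √(120 + √(-24)) = 1300 + √(120 + 2*I*√6)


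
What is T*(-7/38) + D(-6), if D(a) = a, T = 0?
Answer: -6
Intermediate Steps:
T*(-7/38) + D(-6) = 0*(-7/38) - 6 = 0 - 6 = -6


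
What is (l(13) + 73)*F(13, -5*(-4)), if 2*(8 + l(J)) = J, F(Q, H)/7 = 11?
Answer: 11011/2 ≈ 5505.5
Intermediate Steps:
F(Q, H) = 77 (F(Q, H) = 7*11 = 77)
l(J) = -8 + J/2
(l(13) + 73)*F(13, -5*(-4)) = ((-8 + (1/2)*13) + 73)*77 = ((-8 + 13/2) + 73)*77 = (-3/2 + 73)*77 = (143/2)*77 = 11011/2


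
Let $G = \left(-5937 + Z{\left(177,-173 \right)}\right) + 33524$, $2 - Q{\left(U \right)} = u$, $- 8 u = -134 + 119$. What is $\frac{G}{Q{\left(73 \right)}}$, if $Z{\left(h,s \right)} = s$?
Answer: $219312$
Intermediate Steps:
$u = \frac{15}{8}$ ($u = - \frac{-134 + 119}{8} = \left(- \frac{1}{8}\right) \left(-15\right) = \frac{15}{8} \approx 1.875$)
$Q{\left(U \right)} = \frac{1}{8}$ ($Q{\left(U \right)} = 2 - \frac{15}{8} = \frac{1}{8}$)
$G = 27414$ ($G = \left(-5937 - 173\right) + 33524 = -6110 + 33524 = 27414$)
$\frac{G}{Q{\left(73 \right)}} = 27414 \frac{1}{\frac{1}{8}} = 27414 \cdot 8 = 219312$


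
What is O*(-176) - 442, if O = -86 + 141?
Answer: -10122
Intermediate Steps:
O = 55
O*(-176) - 442 = 55*(-176) - 442 = -9680 - 442 = -10122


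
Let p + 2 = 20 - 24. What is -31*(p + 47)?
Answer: -1271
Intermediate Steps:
p = -6 (p = -2 + (20 - 24) = -2 - 4 = -6)
-31*(p + 47) = -31*(-6 + 47) = -31*41 = -1271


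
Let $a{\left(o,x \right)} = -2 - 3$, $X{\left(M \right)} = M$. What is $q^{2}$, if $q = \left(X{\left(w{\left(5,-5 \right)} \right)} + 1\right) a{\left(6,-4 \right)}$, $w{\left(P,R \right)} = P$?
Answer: $900$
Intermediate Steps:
$a{\left(o,x \right)} = -5$
$q = -30$ ($q = \left(5 + 1\right) \left(-5\right) = 6 \left(-5\right) = -30$)
$q^{2} = \left(-30\right)^{2} = 900$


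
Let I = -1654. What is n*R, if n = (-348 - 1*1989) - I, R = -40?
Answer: 27320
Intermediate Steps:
n = -683 (n = (-348 - 1*1989) - 1*(-1654) = (-348 - 1989) + 1654 = -2337 + 1654 = -683)
n*R = -683*(-40) = 27320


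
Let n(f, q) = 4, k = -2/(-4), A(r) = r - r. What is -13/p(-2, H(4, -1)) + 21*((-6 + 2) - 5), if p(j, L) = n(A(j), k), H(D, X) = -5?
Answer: -769/4 ≈ -192.25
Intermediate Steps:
A(r) = 0
k = 1/2 (k = -2*(-1/4) = 1/2 ≈ 0.50000)
p(j, L) = 4
-13/p(-2, H(4, -1)) + 21*((-6 + 2) - 5) = -13/4 + 21*((-6 + 2) - 5) = -13*1/4 + 21*(-4 - 5) = -13/4 + 21*(-9) = -13/4 - 189 = -769/4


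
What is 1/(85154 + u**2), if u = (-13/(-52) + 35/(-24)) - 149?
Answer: 576/62044729 ≈ 9.2836e-6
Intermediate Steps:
u = -3605/24 (u = (-13*(-1/52) + 35*(-1/24)) - 149 = (1/4 - 35/24) - 149 = -29/24 - 149 = -3605/24 ≈ -150.21)
1/(85154 + u**2) = 1/(85154 + (-3605/24)**2) = 1/(85154 + 12996025/576) = 1/(62044729/576) = 576/62044729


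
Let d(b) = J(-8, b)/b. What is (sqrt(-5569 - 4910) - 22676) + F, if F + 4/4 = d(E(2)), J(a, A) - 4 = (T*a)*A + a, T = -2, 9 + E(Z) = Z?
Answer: -158623/7 + I*sqrt(10479) ≈ -22660.0 + 102.37*I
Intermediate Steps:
E(Z) = -9 + Z
J(a, A) = 4 + a - 2*A*a (J(a, A) = 4 + ((-2*a)*A + a) = 4 + (-2*A*a + a) = 4 + (a - 2*A*a) = 4 + a - 2*A*a)
d(b) = (-4 + 16*b)/b (d(b) = (4 - 8 - 2*b*(-8))/b = (4 - 8 + 16*b)/b = (-4 + 16*b)/b)
F = 109/7 (F = -1 + (16 - 4/(-9 + 2)) = -1 + (16 - 4/(-7)) = -1 + (16 - 4*(-1/7)) = -1 + (16 + 4/7) = -1 + 116/7 = 109/7 ≈ 15.571)
(sqrt(-5569 - 4910) - 22676) + F = (sqrt(-5569 - 4910) - 22676) + 109/7 = (sqrt(-10479) - 22676) + 109/7 = (I*sqrt(10479) - 22676) + 109/7 = (-22676 + I*sqrt(10479)) + 109/7 = -158623/7 + I*sqrt(10479)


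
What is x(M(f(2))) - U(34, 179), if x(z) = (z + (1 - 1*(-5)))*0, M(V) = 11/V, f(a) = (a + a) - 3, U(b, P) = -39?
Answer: 39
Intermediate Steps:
f(a) = -3 + 2*a (f(a) = 2*a - 3 = -3 + 2*a)
x(z) = 0 (x(z) = (z + (1 + 5))*0 = (z + 6)*0 = (6 + z)*0 = 0)
x(M(f(2))) - U(34, 179) = 0 - 1*(-39) = 0 + 39 = 39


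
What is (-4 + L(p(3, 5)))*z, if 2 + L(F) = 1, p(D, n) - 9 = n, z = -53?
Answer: 265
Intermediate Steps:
p(D, n) = 9 + n
L(F) = -1 (L(F) = -2 + 1 = -1)
(-4 + L(p(3, 5)))*z = (-4 - 1)*(-53) = -5*(-53) = 265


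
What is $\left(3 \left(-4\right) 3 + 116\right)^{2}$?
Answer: $6400$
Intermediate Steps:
$\left(3 \left(-4\right) 3 + 116\right)^{2} = \left(\left(-12\right) 3 + 116\right)^{2} = \left(-36 + 116\right)^{2} = 80^{2} = 6400$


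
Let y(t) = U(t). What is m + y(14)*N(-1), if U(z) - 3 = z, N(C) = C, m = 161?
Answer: 144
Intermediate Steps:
U(z) = 3 + z
y(t) = 3 + t
m + y(14)*N(-1) = 161 + (3 + 14)*(-1) = 161 + 17*(-1) = 161 - 17 = 144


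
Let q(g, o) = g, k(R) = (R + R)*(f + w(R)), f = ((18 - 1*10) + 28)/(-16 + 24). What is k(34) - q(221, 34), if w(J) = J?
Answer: 2397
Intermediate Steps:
f = 9/2 (f = ((18 - 10) + 28)/8 = (8 + 28)*(1/8) = 36*(1/8) = 9/2 ≈ 4.5000)
k(R) = 2*R*(9/2 + R) (k(R) = (R + R)*(9/2 + R) = (2*R)*(9/2 + R) = 2*R*(9/2 + R))
k(34) - q(221, 34) = 34*(9 + 2*34) - 1*221 = 34*(9 + 68) - 221 = 34*77 - 221 = 2618 - 221 = 2397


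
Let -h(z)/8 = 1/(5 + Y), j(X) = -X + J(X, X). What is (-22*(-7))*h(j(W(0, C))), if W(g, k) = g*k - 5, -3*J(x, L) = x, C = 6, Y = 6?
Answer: -112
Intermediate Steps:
J(x, L) = -x/3
W(g, k) = -5 + g*k
j(X) = -4*X/3 (j(X) = -X - X/3 = -4*X/3)
h(z) = -8/11 (h(z) = -8/(5 + 6) = -8/11)
(-22*(-7))*h(j(W(0, C))) = -22*(-7)*(-8/11) = 154*(-8/11) = -112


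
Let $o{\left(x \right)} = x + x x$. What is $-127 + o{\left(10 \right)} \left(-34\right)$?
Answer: $-3867$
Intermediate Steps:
$o{\left(x \right)} = x + x^{2}$
$-127 + o{\left(10 \right)} \left(-34\right) = -127 + 10 \left(1 + 10\right) \left(-34\right) = -127 + 10 \cdot 11 \left(-34\right) = -127 + 110 \left(-34\right) = -127 - 3740 = -3867$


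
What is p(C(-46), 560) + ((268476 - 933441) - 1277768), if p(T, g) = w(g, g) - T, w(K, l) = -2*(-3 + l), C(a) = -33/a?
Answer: -89416995/46 ≈ -1.9438e+6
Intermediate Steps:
w(K, l) = 6 - 2*l
p(T, g) = 6 - T - 2*g (p(T, g) = (6 - 2*g) - T = 6 - T - 2*g)
p(C(-46), 560) + ((268476 - 933441) - 1277768) = (6 - (-33)/(-46) - 2*560) + ((268476 - 933441) - 1277768) = (6 - (-33)*(-1)/46 - 1120) + (-664965 - 1277768) = (6 - 1*33/46 - 1120) - 1942733 = (6 - 33/46 - 1120) - 1942733 = -51277/46 - 1942733 = -89416995/46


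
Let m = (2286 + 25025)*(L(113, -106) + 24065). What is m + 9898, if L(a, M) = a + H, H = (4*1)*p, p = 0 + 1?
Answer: 660444500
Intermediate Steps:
p = 1
H = 4 (H = (4*1)*1 = 4*1 = 4)
L(a, M) = 4 + a (L(a, M) = a + 4 = 4 + a)
m = 660434602 (m = (2286 + 25025)*((4 + 113) + 24065) = 27311*(117 + 24065) = 27311*24182 = 660434602)
m + 9898 = 660434602 + 9898 = 660444500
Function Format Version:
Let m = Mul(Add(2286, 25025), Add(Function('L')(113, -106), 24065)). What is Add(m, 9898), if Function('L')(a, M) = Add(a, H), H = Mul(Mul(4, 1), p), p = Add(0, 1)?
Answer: 660444500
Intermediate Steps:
p = 1
H = 4 (H = Mul(Mul(4, 1), 1) = Mul(4, 1) = 4)
Function('L')(a, M) = Add(4, a) (Function('L')(a, M) = Add(a, 4) = Add(4, a))
m = 660434602 (m = Mul(Add(2286, 25025), Add(Add(4, 113), 24065)) = Mul(27311, Add(117, 24065)) = Mul(27311, 24182) = 660434602)
Add(m, 9898) = Add(660434602, 9898) = 660444500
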